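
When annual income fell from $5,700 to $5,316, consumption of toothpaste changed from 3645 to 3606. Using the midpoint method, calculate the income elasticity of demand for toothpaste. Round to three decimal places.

0.154

%ΔQ = (3606 − 3645)/[(3645+3606)/2] = -39/3625.5 ≈ -0.0108.
%ΔY = (5,316 − 5,700)/[(5,700+5,316)/2] = -384/5508 ≈ -0.0697.
E_I = %ΔQ/%ΔY ≈ 0.154.
E_I ∈ (0,1): normal good (necessity).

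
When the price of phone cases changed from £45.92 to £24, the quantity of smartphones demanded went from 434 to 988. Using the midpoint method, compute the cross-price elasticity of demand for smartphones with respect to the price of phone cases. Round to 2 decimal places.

-1.24

%ΔQ_x = (988 − 434)/[(434+988)/2] = 554/711 ≈ 0.7792.
%ΔP_y = (24 − 45.92)/[(45.92+24)/2] ≈ -0.6270.
E_xy = 0.7792/-0.6270 ≈ -1.24.
E_xy < 0, so smartphones and phone cases are complements.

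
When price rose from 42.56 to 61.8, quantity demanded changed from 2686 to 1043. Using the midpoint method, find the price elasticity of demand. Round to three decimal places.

-2.390

%ΔQ = (1043 − 2686)/[(2686 + 1043)/2] = -1643/1864.5 ≈ -0.8812.
%Δp = (61.8 − 42.56)/[(42.56 + 61.8)/2] = 19.24/52.18 ≈ 0.3687.
Arc elasticity E = %ΔQ/%Δp ≈ -0.8812/0.3687 ≈ -2.390.
|E| > 1: demand is elastic over this range.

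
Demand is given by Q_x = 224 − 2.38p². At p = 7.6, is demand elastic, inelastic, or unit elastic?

elastic

At p = 7.6, Q_x = 86.5312.
dQ_x/dp = −2·2.38·p = −36.176.
Point elasticity E = (dQ_x/dp)·(p/Q_x) = -36.176 × 7.6/86.5312 ≈ -3.177.
|E| ≈ 3.177 > 1, so demand is elastic.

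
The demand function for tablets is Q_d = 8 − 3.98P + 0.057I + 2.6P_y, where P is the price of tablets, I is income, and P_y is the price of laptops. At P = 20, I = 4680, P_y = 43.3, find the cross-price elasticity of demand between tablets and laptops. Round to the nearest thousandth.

0.366

Evaluating quantity at (P, I, P_y) gives Q_d = 8 − 3.98(20) + 0.057(4680) + 2.6(43.3) = 8 − 79.6 + 266.76 + 112.58 = 307.74.
∂Q_d/∂P_y = +2.6, so E_xy = 2.6·(43.3/307.74) ≈ 0.366.
E_xy > 0: the goods are substitutes.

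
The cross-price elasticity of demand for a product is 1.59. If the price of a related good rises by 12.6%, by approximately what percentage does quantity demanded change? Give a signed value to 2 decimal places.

%ΔQ ≈ E × %ΔP_y = (1.59) × (12.6%) ≈ 20.03%.

20.03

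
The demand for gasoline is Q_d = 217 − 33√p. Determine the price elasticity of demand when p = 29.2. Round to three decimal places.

-2.305

At p = 29.2, Q_d = 38.6778.
dQ_d/dp = −33/(2√p) = −33/(2·5.4037).
Point elasticity E = (dQ_d/dp)·(p/Q_d) = -3.0535 × 29.2/38.6778 ≈ -2.305.
|E| > 1, so demand is elastic at this price.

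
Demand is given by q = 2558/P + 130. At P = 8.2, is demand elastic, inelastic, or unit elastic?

inelastic

At P = 8.2, q = 441.9512.
dq/dP = −2558/P² = −38.0428.
Point elasticity E = (dq/dP)·(P/q) = -38.0428 × 8.2/441.9512 ≈ -0.706.
|E| ≈ 0.706 < 1, so demand is inelastic.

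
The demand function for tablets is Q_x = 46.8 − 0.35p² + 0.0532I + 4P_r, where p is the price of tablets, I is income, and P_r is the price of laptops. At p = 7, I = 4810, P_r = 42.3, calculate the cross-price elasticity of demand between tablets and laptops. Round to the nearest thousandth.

0.372

Substituting, Q_x = 46.8 − 0.35(7)² + 0.0532(4810) + 4(42.3) = 46.8 − 17.15 + 255.892 + 169.2 = 454.742.
∂Q_x/∂P_r = +4, so E_xy = 4·(42.3/454.742) ≈ 0.372.
E_xy > 0: the goods are substitutes.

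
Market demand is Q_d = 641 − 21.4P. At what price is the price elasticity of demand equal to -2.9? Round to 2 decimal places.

Set −bP/(a − bP) = −2.9 ⇒ bP = 2.9(a − bP) ⇒ bP(1+2.9) = 2.9·a.
P = 2.9·641/(21.4·3.9) ≈ 22.27.

22.27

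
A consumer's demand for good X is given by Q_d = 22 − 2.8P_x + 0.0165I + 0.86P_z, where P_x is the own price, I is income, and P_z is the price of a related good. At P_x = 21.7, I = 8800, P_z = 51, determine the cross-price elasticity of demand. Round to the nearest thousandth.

0.292

Evaluating quantity at (P_x, I, P_z) gives Q_d = 22 − 2.8(21.7) + 0.0165(8800) + 0.86(51) = 22 − 60.76 + 145.2 + 43.86 = 150.3.
∂Q_d/∂P_z = +0.86, so E_xy = 0.86·(51/150.3) ≈ 0.292.
E_xy > 0: the goods are substitutes.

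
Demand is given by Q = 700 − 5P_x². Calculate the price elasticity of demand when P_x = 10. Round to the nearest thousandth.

-5.000

At P_x = 10, Q = 200.
dQ/dP_x = −2·5·P_x = −100.
Point elasticity E = (dQ/dP_x)·(P_x/Q) = -100 × 10/200 ≈ -5.000.
|E| > 1, so demand is elastic at this price.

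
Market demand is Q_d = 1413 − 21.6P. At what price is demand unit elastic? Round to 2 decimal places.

32.71

For linear demand Q_d = a − bP, E = −bP/(a − bP). |E| = 1 ⇒ bP = a − bP ⇒ P = a/(2b).
P = 1413/(2·21.6) ≈ 32.71.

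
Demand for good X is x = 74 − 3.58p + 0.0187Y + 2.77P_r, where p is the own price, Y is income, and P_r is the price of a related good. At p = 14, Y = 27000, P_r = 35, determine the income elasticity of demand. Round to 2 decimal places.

Substituting, x = 74 − 3.58(14) + 0.0187(27000) + 2.77(35) = 74 − 50.12 + 504.9 + 96.95 = 625.73.
∂x/∂Y = +0.0187, so E_I = 0.0187·(27000/625.73) ≈ 0.81.
E_I ∈ (0,1): normal good (necessity).

0.81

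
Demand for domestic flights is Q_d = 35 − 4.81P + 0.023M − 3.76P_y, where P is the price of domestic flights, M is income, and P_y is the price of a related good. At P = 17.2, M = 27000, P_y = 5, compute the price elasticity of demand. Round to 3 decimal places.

-0.149

Substituting, Q_d = 35 − 4.81(17.2) + 0.023(27000) − 3.76(5) = 35 − 82.732 + 621 − 18.8 = 554.468.
∂Q_d/∂P = −4.81, so E_p = (−4.81)·(17.2/554.468) ≈ -0.149.
|E_p| < 1: demand is inelastic.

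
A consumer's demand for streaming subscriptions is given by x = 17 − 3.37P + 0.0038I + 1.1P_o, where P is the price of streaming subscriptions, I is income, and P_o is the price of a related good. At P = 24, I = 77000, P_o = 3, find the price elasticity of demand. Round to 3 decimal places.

-0.349

Substituting, x = 17 − 3.37(24) + 0.0038(77000) + 1.1(3) = 17 − 80.88 + 292.6 + 3.3 = 232.02.
∂x/∂P = −3.37, so E_p = (−3.37)·(24/232.02) ≈ -0.349.
|E_p| < 1: demand is inelastic.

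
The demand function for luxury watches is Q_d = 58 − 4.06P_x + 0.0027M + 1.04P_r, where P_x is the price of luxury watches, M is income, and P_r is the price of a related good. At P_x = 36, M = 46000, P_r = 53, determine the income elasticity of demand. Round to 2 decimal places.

1.36

At the given point, Q_d = 58 − 4.06(36) + 0.0027(46000) + 1.04(53) = 58 − 146.16 + 124.2 + 55.12 = 91.16.
∂Q_d/∂M = +0.0027, so E_I = 0.0027·(46000/91.16) ≈ 1.36.
E_I > 1: normal good (luxury).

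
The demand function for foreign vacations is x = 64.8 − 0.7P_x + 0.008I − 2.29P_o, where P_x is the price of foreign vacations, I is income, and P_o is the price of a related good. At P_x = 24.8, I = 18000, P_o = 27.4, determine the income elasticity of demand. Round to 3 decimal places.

At the given point, x = 64.8 − 0.7(24.8) + 0.008(18000) − 2.29(27.4) = 64.8 − 17.36 + 144 − 62.746 = 128.694.
∂x/∂I = +0.008, so E_I = 0.008·(18000/128.694) ≈ 1.119.
E_I > 1: normal good (luxury).

1.119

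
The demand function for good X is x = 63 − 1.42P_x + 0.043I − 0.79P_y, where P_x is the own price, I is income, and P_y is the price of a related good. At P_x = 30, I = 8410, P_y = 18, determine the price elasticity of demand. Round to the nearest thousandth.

-0.116

x = 63 − 1.42(30) + 0.043(8410) − 0.79(18) = 63 − 42.6 + 361.63 − 14.22 = 367.81.
∂x/∂P_x = −1.42, so E_p = (−1.42)·(30/367.81) ≈ -0.116.
|E_p| < 1: demand is inelastic.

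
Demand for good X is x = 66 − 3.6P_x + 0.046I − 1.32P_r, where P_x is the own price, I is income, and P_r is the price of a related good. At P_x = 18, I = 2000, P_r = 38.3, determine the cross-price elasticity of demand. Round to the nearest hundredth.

Substituting, x = 66 − 3.6(18) + 0.046(2000) − 1.32(38.3) = 66 − 64.8 + 92 − 50.556 = 42.644.
∂x/∂P_r = −1.32, so E_xy = -1.32·(38.3/42.644) ≈ -1.19.
E_xy < 0: the goods are complements.

-1.19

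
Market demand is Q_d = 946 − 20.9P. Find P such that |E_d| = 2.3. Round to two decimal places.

31.55

Set −bP/(a − bP) = −2.3 ⇒ bP = 2.3(a − bP) ⇒ bP(1+2.3) = 2.3·a.
P = 2.3·946/(20.9·3.3) ≈ 31.55.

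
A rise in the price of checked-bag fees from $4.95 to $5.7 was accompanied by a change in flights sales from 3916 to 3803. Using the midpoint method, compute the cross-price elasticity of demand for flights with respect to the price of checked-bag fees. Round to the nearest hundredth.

%ΔQ_x = (3803 − 3916)/[(3916+3803)/2] = -113/3859.5 ≈ -0.0293.
%ΔP_y = (5.7 − 4.95)/[(4.95+5.7)/2] ≈ 0.1408.
E_xy = -0.0293/0.1408 ≈ -0.21.
E_xy < 0, so flights and checked-bag fees are complements.

-0.21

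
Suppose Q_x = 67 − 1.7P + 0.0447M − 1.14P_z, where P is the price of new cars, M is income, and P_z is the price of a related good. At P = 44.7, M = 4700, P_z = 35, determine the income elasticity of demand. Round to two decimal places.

Q_x = 67 − 1.7(44.7) + 0.0447(4700) − 1.14(35) = 67 − 75.99 + 210.09 − 39.9 = 161.2.
∂Q_x/∂M = +0.0447, so E_I = 0.0447·(4700/161.2) ≈ 1.30.
E_I > 1: normal good (luxury).

1.30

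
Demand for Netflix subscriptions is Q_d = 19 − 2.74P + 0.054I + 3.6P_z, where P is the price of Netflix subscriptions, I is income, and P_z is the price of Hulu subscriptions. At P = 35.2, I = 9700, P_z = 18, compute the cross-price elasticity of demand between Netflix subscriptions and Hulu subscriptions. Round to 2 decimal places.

Evaluating quantity at (P, I, P_z) gives Q_d = 19 − 2.74(35.2) + 0.054(9700) + 3.6(18) = 19 − 96.448 + 523.8 + 64.8 = 511.152.
∂Q_d/∂P_z = +3.6, so E_xy = 3.6·(18/511.152) ≈ 0.13.
E_xy > 0: the goods are substitutes.

0.13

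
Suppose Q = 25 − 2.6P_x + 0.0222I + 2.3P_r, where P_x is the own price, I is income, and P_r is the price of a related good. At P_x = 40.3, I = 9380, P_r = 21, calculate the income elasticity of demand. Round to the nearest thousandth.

Evaluating quantity at (P_x, I, P_r) gives Q = 25 − 2.6(40.3) + 0.0222(9380) + 2.3(21) = 25 − 104.78 + 208.236 + 48.3 = 176.756.
∂Q/∂I = +0.0222, so E_I = 0.0222·(9380/176.756) ≈ 1.178.
E_I > 1: normal good (luxury).

1.178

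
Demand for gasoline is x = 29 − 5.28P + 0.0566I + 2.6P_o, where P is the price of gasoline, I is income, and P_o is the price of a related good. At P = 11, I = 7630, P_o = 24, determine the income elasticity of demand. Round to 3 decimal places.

0.928

At the given point, x = 29 − 5.28(11) + 0.0566(7630) + 2.6(24) = 29 − 58.08 + 431.858 + 62.4 = 465.178.
∂x/∂I = +0.0566, so E_I = 0.0566·(7630/465.178) ≈ 0.928.
E_I ∈ (0,1): normal good (necessity).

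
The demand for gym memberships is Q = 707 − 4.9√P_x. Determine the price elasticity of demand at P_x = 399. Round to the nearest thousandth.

-0.080

At P_x = 399, Q = 609.1226.
dQ/dP_x = −4.9/(2√P_x) = −4.9/(2·19.975).
Point elasticity E = (dQ/dP_x)·(P_x/Q) = -0.1227 × 399/609.1226 ≈ -0.080.
|E| < 1, so demand is inelastic at this price.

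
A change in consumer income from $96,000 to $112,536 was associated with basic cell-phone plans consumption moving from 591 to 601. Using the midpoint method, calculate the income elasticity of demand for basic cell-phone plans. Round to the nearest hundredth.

0.11

%ΔQ = (601 − 591)/[(591+601)/2] = 10/596 ≈ 0.0168.
%ΔY = (112,536 − 96,000)/[(96,000+112,536)/2] = 16536/104268 ≈ 0.1586.
E_I = %ΔQ/%ΔY ≈ 0.11.
E_I ∈ (0,1): normal good (necessity).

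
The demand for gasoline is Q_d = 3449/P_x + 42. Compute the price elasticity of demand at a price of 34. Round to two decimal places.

-0.71

At P_x = 34, Q_d = 143.4412.
dQ_d/dP_x = −3449/P_x² = −2.9836.
Point elasticity E = (dQ_d/dP_x)·(P_x/Q_d) = -2.9836 × 34/143.4412 ≈ -0.71.
|E| < 1, so demand is inelastic at this price.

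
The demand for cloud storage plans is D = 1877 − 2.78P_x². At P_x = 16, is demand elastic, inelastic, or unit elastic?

elastic

At P_x = 16, D = 1165.32.
dD/dP_x = −2·2.78·P_x = −88.96.
Point elasticity E = (dD/dP_x)·(P_x/D) = -88.96 × 16/1165.32 ≈ -1.221.
|E| ≈ 1.221 > 1, so demand is elastic.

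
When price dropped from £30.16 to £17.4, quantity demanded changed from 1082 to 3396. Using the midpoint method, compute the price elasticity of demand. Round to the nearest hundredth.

-1.93

%Δq = (3396 − 1082)/[(1082 + 3396)/2] = 2314/2239 ≈ 1.0335.
%Δp = (17.4 − 30.16)/[(30.16 + 17.4)/2] = -12.76/23.78 ≈ -0.5366.
Arc elasticity E = %Δq/%Δp ≈ 1.0335/-0.5366 ≈ -1.93.
|E| > 1: demand is elastic over this range.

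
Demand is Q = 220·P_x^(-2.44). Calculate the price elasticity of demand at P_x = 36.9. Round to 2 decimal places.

For a Cobb–Douglas (constant-elasticity) form Q = A·P_x^α·…, the elasticity with respect to P_x equals the exponent α at every point.
Here the exponent on P_x is -2.44, so the price elasticity of demand is -2.44.

-2.44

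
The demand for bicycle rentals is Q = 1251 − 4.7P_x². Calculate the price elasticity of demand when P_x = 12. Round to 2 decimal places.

-2.36

At P_x = 12, Q = 574.2.
dQ/dP_x = −2·4.7·P_x = −112.8.
Point elasticity E = (dQ/dP_x)·(P_x/Q) = -112.8 × 12/574.2 ≈ -2.36.
|E| > 1, so demand is elastic at this price.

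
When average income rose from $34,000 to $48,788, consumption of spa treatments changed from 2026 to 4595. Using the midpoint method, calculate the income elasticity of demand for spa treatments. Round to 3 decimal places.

2.172

%ΔQ = (4595 − 2026)/[(2026+4595)/2] = 2569/3310.5 ≈ 0.7760.
%ΔI = (48,788 − 34,000)/[(34,000+48,788)/2] = 14788/41394 ≈ 0.3572.
E_I = %ΔQ/%ΔI ≈ 2.172.
E_I > 1: normal good (luxury).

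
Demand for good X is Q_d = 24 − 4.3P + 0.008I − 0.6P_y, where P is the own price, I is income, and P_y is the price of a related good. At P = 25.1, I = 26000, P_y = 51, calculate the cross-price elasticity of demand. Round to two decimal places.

-0.33

Q_d = 24 − 4.3(25.1) + 0.008(26000) − 0.6(51) = 24 − 107.93 + 208 − 30.6 = 93.47.
∂Q_d/∂P_y = −0.6, so E_xy = -0.6·(51/93.47) ≈ -0.33.
E_xy < 0: the goods are complements.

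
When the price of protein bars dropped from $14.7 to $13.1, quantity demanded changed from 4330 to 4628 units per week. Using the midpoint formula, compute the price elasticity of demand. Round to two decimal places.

%ΔQ = (4628 − 4330)/[(4330 + 4628)/2] = 298/4479 ≈ 0.0665.
%Δp = (13.1 − 14.7)/[(14.7 + 13.1)/2] = -1.6/13.9 ≈ -0.1151.
Arc elasticity E = %ΔQ/%Δp ≈ 0.0665/-0.1151 ≈ -0.58.
|E| < 1: demand is inelastic over this range.

-0.58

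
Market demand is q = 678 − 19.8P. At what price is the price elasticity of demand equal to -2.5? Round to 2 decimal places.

Set −bP/(a − bP) = −2.5 ⇒ bP = 2.5(a − bP) ⇒ bP(1+2.5) = 2.5·a.
P = 2.5·678/(19.8·3.5) ≈ 24.46.

24.46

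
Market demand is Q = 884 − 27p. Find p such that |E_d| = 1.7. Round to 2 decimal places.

Set −bp/(a − bp) = −1.7 ⇒ bp = 1.7(a − bp) ⇒ bp(1+1.7) = 1.7·a.
p = 1.7·884/(27·2.7) ≈ 20.61.

20.61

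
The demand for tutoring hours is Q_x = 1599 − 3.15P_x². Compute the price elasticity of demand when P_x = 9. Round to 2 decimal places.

-0.38

At P_x = 9, Q_x = 1343.85.
dQ_x/dP_x = −2·3.15·P_x = −56.7.
Point elasticity E = (dQ_x/dP_x)·(P_x/Q_x) = -56.7 × 9/1343.85 ≈ -0.38.
|E| < 1, so demand is inelastic at this price.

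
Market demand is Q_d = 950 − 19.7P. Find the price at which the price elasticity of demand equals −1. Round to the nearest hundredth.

For linear demand Q_d = a − bP, E = −bP/(a − bP). |E| = 1 ⇒ bP = a − bP ⇒ P = a/(2b).
P = 950/(2·19.7) ≈ 24.11.

24.11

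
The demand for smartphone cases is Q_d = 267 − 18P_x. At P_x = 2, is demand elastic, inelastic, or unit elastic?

At P_x = 2, Q_d = 231.
dQ_d/dP_x = −18.
Point elasticity E = (dQ_d/dP_x)·(P_x/Q_d) = -18 × 2/231 ≈ -0.156.
|E| ≈ 0.156 < 1, so demand is inelastic.

inelastic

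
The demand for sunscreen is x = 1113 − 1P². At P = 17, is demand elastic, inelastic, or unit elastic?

At P = 17, x = 824.
dx/dP = −2·1·P = −34.
Point elasticity E = (dx/dP)·(P/x) = -34 × 17/824 ≈ -0.701.
|E| ≈ 0.701 < 1, so demand is inelastic.

inelastic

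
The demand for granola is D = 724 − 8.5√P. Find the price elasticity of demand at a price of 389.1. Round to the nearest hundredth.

At P = 389.1, D = 556.3322.
dD/dP = −8.5/(2√P) = −8.5/(2·19.7256).
Point elasticity E = (dD/dP)·(P/D) = -0.2155 × 389.1/556.3322 ≈ -0.15.
|E| < 1, so demand is inelastic at this price.

-0.15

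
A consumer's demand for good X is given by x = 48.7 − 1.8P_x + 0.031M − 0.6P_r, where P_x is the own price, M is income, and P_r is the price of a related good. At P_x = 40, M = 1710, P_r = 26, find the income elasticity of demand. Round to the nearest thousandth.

3.757

First evaluate x: 48.7 − 1.8(40) + 0.031(1710) − 0.6(26) = 48.7 − 72 + 53.01 − 15.6 = 14.11.
∂x/∂M = +0.031, so E_I = 0.031·(1710/14.11) ≈ 3.757.
E_I > 1: normal good (luxury).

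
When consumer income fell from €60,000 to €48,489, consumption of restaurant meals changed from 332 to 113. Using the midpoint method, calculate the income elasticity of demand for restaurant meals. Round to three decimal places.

%ΔQ = (113 − 332)/[(332+113)/2] = -219/222.5 ≈ -0.9843.
%ΔI = (48,489 − 60,000)/[(60,000+48,489)/2] = -11511/54244.5 ≈ -0.2122.
E_I = %ΔQ/%ΔI ≈ 4.638.
E_I > 1: normal good (luxury).

4.638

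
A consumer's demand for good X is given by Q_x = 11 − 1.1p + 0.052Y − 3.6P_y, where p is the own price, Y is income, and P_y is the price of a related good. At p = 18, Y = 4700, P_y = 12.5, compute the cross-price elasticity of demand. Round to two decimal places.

First evaluate Q_x: 11 − 1.1(18) + 0.052(4700) − 3.6(12.5) = 11 − 19.8 + 244.4 − 45 = 190.6.
∂Q_x/∂P_y = −3.6, so E_xy = -3.6·(12.5/190.6) ≈ -0.24.
E_xy < 0: the goods are complements.

-0.24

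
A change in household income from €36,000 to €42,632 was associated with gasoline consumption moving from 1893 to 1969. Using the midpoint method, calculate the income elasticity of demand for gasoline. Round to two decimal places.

0.23

%ΔQ = (1969 − 1893)/[(1893+1969)/2] = 76/1931 ≈ 0.0394.
%ΔI = (42,632 − 36,000)/[(36,000+42,632)/2] = 6632/39316 ≈ 0.1687.
E_I = %ΔQ/%ΔI ≈ 0.23.
E_I ∈ (0,1): normal good (necessity).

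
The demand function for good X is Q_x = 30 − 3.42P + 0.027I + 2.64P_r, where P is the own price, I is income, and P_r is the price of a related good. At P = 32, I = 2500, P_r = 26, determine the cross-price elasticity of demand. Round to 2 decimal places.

At the given point, Q_x = 30 − 3.42(32) + 0.027(2500) + 2.64(26) = 30 − 109.44 + 67.5 + 68.64 = 56.7.
∂Q_x/∂P_r = +2.64, so E_xy = 2.64·(26/56.7) ≈ 1.21.
E_xy > 0: the goods are substitutes.

1.21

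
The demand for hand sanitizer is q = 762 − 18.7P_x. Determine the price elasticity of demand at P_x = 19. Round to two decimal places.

-0.87

At P_x = 19, q = 406.7.
dq/dP_x = −18.7.
Point elasticity E = (dq/dP_x)·(P_x/q) = -18.7 × 19/406.7 ≈ -0.87.
|E| < 1, so demand is inelastic at this price.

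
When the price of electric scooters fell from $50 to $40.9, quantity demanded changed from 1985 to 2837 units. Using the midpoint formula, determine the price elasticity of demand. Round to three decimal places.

-1.765

%Δq = (2837 − 1985)/[(1985 + 2837)/2] = 852/2411 ≈ 0.3534.
%ΔP = (40.9 − 50)/[(50 + 40.9)/2] = -9.1/45.45 ≈ -0.2002.
Arc elasticity E = %Δq/%ΔP ≈ 0.3534/-0.2002 ≈ -1.765.
|E| > 1: demand is elastic over this range.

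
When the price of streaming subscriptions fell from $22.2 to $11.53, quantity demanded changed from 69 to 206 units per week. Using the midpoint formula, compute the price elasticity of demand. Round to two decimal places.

%Δq = (206 − 69)/[(69 + 206)/2] = 137/137.5 ≈ 0.9964.
%ΔP = (11.53 − 22.2)/[(22.2 + 11.53)/2] = -10.67/16.865 ≈ -0.6327.
Arc elasticity E = %Δq/%ΔP ≈ 0.9964/-0.6327 ≈ -1.57.
|E| > 1: demand is elastic over this range.

-1.57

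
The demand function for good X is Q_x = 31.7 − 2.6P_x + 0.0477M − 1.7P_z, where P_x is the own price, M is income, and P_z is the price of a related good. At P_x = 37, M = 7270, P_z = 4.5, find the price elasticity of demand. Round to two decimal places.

-0.35

First evaluate Q_x: 31.7 − 2.6(37) + 0.0477(7270) − 1.7(4.5) = 31.7 − 96.2 + 346.779 − 7.65 = 274.629.
∂Q_x/∂P_x = −2.6, so E_p = (−2.6)·(37/274.629) ≈ -0.35.
|E_p| < 1: demand is inelastic.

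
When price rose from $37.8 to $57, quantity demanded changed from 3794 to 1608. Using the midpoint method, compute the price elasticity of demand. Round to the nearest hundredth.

%Δq = (1608 − 3794)/[(3794 + 1608)/2] = -2186/2701 ≈ -0.8093.
%ΔP = (57 − 37.8)/[(37.8 + 57)/2] = 19.2/47.4 ≈ 0.4051.
Arc elasticity E = %Δq/%ΔP ≈ -0.8093/0.4051 ≈ -2.00.
|E| > 1: demand is elastic over this range.

-2.00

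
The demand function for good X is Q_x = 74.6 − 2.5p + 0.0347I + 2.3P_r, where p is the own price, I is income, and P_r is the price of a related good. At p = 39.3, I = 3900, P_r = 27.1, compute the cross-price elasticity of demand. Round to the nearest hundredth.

At the given point, Q_x = 74.6 − 2.5(39.3) + 0.0347(3900) + 2.3(27.1) = 74.6 − 98.25 + 135.33 + 62.33 = 174.01.
∂Q_x/∂P_r = +2.3, so E_xy = 2.3·(27.1/174.01) ≈ 0.36.
E_xy > 0: the goods are substitutes.

0.36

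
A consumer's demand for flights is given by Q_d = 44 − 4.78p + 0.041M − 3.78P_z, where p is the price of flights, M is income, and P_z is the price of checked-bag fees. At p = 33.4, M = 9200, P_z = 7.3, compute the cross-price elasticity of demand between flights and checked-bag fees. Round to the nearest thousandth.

Substituting, Q_d = 44 − 4.78(33.4) + 0.041(9200) − 3.78(7.3) = 44 − 159.652 + 377.2 − 27.594 = 233.954.
∂Q_d/∂P_z = −3.78, so E_xy = -3.78·(7.3/233.954) ≈ -0.118.
E_xy < 0: the goods are complements.

-0.118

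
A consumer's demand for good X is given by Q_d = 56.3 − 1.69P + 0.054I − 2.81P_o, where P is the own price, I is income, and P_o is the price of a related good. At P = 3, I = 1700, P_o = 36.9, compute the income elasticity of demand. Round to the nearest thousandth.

2.333

At the given point, Q_d = 56.3 − 1.69(3) + 0.054(1700) − 2.81(36.9) = 56.3 − 5.07 + 91.8 − 103.689 = 39.341.
∂Q_d/∂I = +0.054, so E_I = 0.054·(1700/39.341) ≈ 2.333.
E_I > 1: normal good (luxury).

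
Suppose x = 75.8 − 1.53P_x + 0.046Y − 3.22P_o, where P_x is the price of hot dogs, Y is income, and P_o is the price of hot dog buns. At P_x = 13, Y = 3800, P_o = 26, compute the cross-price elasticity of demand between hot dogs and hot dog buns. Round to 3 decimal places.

-0.570

x = 75.8 − 1.53(13) + 0.046(3800) − 3.22(26) = 75.8 − 19.89 + 174.8 − 83.72 = 146.99.
∂x/∂P_o = −3.22, so E_xy = -3.22·(26/146.99) ≈ -0.570.
E_xy < 0: the goods are complements.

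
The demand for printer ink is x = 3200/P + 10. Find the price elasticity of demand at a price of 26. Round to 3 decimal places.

-0.925

At P = 26, x = 133.0769.
dx/dP = −3200/P² = −4.7337.
Point elasticity E = (dx/dP)·(P/x) = -4.7337 × 26/133.0769 ≈ -0.925.
|E| < 1, so demand is inelastic at this price.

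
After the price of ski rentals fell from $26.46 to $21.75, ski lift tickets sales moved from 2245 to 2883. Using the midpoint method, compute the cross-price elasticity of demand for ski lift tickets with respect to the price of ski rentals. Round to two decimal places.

%ΔQ_x = (2883 − 2245)/[(2245+2883)/2] = 638/2564 ≈ 0.2488.
%ΔP_y = (21.75 − 26.46)/[(26.46+21.75)/2] ≈ -0.1954.
E_xy = 0.2488/-0.1954 ≈ -1.27.
E_xy < 0, so ski lift tickets and ski rentals are complements.

-1.27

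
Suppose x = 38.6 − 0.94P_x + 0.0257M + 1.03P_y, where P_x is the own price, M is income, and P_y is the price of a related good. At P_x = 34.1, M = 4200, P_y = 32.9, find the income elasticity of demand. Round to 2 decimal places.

0.73

Substituting, x = 38.6 − 0.94(34.1) + 0.0257(4200) + 1.03(32.9) = 38.6 − 32.054 + 107.94 + 33.887 = 148.373.
∂x/∂M = +0.0257, so E_I = 0.0257·(4200/148.373) ≈ 0.73.
E_I ∈ (0,1): normal good (necessity).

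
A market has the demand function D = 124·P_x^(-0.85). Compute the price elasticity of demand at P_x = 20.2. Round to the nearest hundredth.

For a Cobb–Douglas (constant-elasticity) form D = A·P_x^α·…, the elasticity with respect to P_x equals the exponent α at every point.
Here the exponent on P_x is -0.85, so the price elasticity of demand is -0.85.

-0.85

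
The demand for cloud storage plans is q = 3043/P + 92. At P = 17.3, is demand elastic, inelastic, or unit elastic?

At P = 17.3, q = 267.896.
dq/dP = −3043/P² = −10.1674.
Point elasticity E = (dq/dP)·(P/q) = -10.1674 × 17.3/267.896 ≈ -0.657.
|E| ≈ 0.657 < 1, so demand is inelastic.

inelastic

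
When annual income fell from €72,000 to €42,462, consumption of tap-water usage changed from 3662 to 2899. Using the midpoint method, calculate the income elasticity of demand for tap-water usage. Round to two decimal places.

%ΔQ = (2899 − 3662)/[(3662+2899)/2] = -763/3280.5 ≈ -0.2326.
%ΔY = (42,462 − 72,000)/[(72,000+42,462)/2] = -29538/57231 ≈ -0.5161.
E_I = %ΔQ/%ΔY ≈ 0.45.
E_I ∈ (0,1): normal good (necessity).

0.45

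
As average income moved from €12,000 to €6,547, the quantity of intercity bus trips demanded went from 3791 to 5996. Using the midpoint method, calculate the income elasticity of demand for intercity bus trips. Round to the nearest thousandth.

%ΔQ = (5996 − 3791)/[(3791+5996)/2] = 2205/4893.5 ≈ 0.4506.
%ΔY = (6,547 − 12,000)/[(12,000+6,547)/2] = -5453/9273.5 ≈ -0.5880.
E_I = %ΔQ/%ΔY ≈ -0.766.
E_I < 0: inferior good.

-0.766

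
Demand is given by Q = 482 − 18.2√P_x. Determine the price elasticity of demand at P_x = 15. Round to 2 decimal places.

At P_x = 15, Q = 411.5117.
dQ/dP_x = −18.2/(2√P_x) = −18.2/(2·3.873).
Point elasticity E = (dQ/dP_x)·(P_x/Q) = -2.3496 × 15/411.5117 ≈ -0.09.
|E| < 1, so demand is inelastic at this price.

-0.09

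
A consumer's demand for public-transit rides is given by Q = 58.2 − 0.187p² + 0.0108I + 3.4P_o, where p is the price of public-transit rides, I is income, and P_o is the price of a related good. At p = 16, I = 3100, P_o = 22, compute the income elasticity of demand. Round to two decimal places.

0.28

Substituting, Q = 58.2 − 0.187(16)² + 0.0108(3100) + 3.4(22) = 58.2 − 47.872 + 33.48 + 74.8 = 118.608.
∂Q/∂I = +0.0108, so E_I = 0.0108·(3100/118.608) ≈ 0.28.
E_I ∈ (0,1): normal good (necessity).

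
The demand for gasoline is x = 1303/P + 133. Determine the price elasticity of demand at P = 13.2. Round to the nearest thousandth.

At P = 13.2, x = 231.7121.
dx/dP = −1303/P² = −7.4782.
Point elasticity E = (dx/dP)·(P/x) = -7.4782 × 13.2/231.7121 ≈ -0.426.
|E| < 1, so demand is inelastic at this price.

-0.426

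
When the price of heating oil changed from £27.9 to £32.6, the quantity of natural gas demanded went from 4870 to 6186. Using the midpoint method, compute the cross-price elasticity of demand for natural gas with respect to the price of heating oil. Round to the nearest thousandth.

1.532

%ΔQ_x = (6186 − 4870)/[(4870+6186)/2] = 1316/5528 ≈ 0.2381.
%ΔP_y = (32.6 − 27.9)/[(27.9+32.6)/2] ≈ 0.1554.
E_xy = 0.2381/0.1554 ≈ 1.532.
E_xy > 0, so natural gas and heating oil are substitutes.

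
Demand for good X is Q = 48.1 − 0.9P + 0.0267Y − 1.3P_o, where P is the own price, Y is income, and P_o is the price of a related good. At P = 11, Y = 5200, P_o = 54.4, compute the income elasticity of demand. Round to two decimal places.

1.31

Substituting, Q = 48.1 − 0.9(11) + 0.0267(5200) − 1.3(54.4) = 48.1 − 9.9 + 138.84 − 70.72 = 106.32.
∂Q/∂Y = +0.0267, so E_I = 0.0267·(5200/106.32) ≈ 1.31.
E_I > 1: normal good (luxury).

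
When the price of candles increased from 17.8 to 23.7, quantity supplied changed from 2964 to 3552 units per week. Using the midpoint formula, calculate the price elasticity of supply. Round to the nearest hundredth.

%Δq = (3552 − 2964)/[(2964 + 3552)/2] = 588/3258 ≈ 0.1805.
%Δp = (23.7 − 17.8)/[(17.8 + 23.7)/2] = 5.9/20.75 ≈ 0.2843.
Arc elasticity E = %Δq/%Δp ≈ 0.1805/0.2843 ≈ 0.63.
|E| < 1: supply is inelastic over this range.

0.63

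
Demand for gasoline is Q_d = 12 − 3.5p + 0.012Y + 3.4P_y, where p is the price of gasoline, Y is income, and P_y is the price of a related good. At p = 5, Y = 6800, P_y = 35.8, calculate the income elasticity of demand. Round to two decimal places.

Q_d = 12 − 3.5(5) + 0.012(6800) + 3.4(35.8) = 12 − 17.5 + 81.6 + 121.72 = 197.82.
∂Q_d/∂Y = +0.012, so E_I = 0.012·(6800/197.82) ≈ 0.41.
E_I ∈ (0,1): normal good (necessity).

0.41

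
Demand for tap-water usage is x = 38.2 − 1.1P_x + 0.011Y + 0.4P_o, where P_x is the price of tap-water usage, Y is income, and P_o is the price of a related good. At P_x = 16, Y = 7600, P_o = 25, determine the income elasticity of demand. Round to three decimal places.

At the given point, x = 38.2 − 1.1(16) + 0.011(7600) + 0.4(25) = 38.2 − 17.6 + 83.6 + 10 = 114.2.
∂x/∂Y = +0.011, so E_I = 0.011·(7600/114.2) ≈ 0.732.
E_I ∈ (0,1): normal good (necessity).

0.732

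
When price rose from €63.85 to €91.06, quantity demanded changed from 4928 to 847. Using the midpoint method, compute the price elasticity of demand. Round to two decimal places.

-4.02

%ΔQ = (847 − 4928)/[(4928 + 847)/2] = -4081/2887.5 ≈ -1.4133.
%ΔP = (91.06 − 63.85)/[(63.85 + 91.06)/2] = 27.21/77.455 ≈ 0.3513.
Arc elasticity E = %ΔQ/%ΔP ≈ -1.4133/0.3513 ≈ -4.02.
|E| > 1: demand is elastic over this range.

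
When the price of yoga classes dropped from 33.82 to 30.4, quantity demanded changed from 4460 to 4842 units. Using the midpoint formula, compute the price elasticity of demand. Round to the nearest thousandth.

-0.771

%ΔQ = (4842 − 4460)/[(4460 + 4842)/2] = 382/4651 ≈ 0.0821.
%ΔP = (30.4 − 33.82)/[(33.82 + 30.4)/2] = -3.42/32.11 ≈ -0.1065.
Arc elasticity E = %ΔQ/%ΔP ≈ 0.0821/-0.1065 ≈ -0.771.
|E| < 1: demand is inelastic over this range.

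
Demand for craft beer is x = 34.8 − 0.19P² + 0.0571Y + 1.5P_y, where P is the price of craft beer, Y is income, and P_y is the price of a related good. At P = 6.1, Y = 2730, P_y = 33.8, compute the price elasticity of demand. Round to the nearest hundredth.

-0.06

Substituting, x = 34.8 − 0.19(6.1)² + 0.0571(2730) + 1.5(33.8) = 34.8 − 7.0699 + 155.883 + 50.7 = 234.3131.
∂x/∂P = −2·0.19·P = -2.318, so E_p = -2.318·(6.1/234.3131) ≈ -0.06.
|E_p| < 1: demand is inelastic.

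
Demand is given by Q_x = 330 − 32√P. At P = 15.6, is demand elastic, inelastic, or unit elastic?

inelastic

At P = 15.6, Q_x = 203.6101.
dQ_x/dP = −32/(2√P) = −32/(2·3.9497).
Point elasticity E = (dQ_x/dP)·(P/Q_x) = -4.051 × 15.6/203.6101 ≈ -0.310.
|E| ≈ 0.310 < 1, so demand is inelastic.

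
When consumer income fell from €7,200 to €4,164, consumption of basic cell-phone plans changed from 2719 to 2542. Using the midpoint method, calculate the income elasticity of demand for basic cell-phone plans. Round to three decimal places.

0.126

%ΔQ = (2542 − 2719)/[(2719+2542)/2] = -177/2630.5 ≈ -0.0673.
%ΔI = (4,164 − 7,200)/[(7,200+4,164)/2] = -3036/5682 ≈ -0.5343.
E_I = %ΔQ/%ΔI ≈ 0.126.
E_I ∈ (0,1): normal good (necessity).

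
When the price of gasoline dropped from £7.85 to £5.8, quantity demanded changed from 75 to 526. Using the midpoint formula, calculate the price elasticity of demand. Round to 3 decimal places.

%Δq = (526 − 75)/[(75 + 526)/2] = 451/300.5 ≈ 1.5008.
%Δp = (5.8 − 7.85)/[(7.85 + 5.8)/2] = -2.05/6.825 ≈ -0.3004.
Arc elasticity E = %Δq/%Δp ≈ 1.5008/-0.3004 ≈ -4.997.
|E| > 1: demand is elastic over this range.

-4.997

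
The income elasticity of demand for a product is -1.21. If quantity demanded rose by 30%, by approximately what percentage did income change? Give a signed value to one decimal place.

%ΔQ ≈ E × %ΔI ⇒ %ΔI = %ΔQ / E = (30%)/(-1.21) ≈ -24.8%.

-24.8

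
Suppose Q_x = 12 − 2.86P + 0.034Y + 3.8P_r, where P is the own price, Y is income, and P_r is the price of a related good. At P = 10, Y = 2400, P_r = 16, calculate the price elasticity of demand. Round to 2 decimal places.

-0.23

Evaluating quantity at (P, Y, P_r) gives Q_x = 12 − 2.86(10) + 0.034(2400) + 3.8(16) = 12 − 28.6 + 81.6 + 60.8 = 125.8.
∂Q_x/∂P = −2.86, so E_p = (−2.86)·(10/125.8) ≈ -0.23.
|E_p| < 1: demand is inelastic.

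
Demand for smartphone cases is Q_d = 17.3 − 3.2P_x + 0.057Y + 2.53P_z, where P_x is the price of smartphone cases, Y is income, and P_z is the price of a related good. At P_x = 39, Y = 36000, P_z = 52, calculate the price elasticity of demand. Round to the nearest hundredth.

Substituting, Q_d = 17.3 − 3.2(39) + 0.057(36000) + 2.53(52) = 17.3 − 124.8 + 2052 + 131.56 = 2076.06.
∂Q_d/∂P_x = −3.2, so E_p = (−3.2)·(39/2076.06) ≈ -0.06.
|E_p| < 1: demand is inelastic.

-0.06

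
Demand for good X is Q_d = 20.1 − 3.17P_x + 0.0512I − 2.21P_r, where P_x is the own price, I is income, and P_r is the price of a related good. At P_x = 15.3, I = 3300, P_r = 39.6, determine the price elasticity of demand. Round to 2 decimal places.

Evaluating quantity at (P_x, I, P_r) gives Q_d = 20.1 − 3.17(15.3) + 0.0512(3300) − 2.21(39.6) = 20.1 − 48.501 + 168.96 − 87.516 = 53.043.
∂Q_d/∂P_x = −3.17, so E_p = (−3.17)·(15.3/53.043) ≈ -0.91.
|E_p| < 1: demand is inelastic.

-0.91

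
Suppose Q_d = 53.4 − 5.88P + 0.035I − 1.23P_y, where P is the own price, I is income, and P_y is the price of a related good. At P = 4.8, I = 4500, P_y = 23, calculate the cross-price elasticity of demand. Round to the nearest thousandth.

-0.183

Evaluating quantity at (P, I, P_y) gives Q_d = 53.4 − 5.88(4.8) + 0.035(4500) − 1.23(23) = 53.4 − 28.224 + 157.5 − 28.29 = 154.386.
∂Q_d/∂P_y = −1.23, so E_xy = -1.23·(23/154.386) ≈ -0.183.
E_xy < 0: the goods are complements.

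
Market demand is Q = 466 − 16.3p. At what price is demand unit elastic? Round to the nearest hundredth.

14.29

For linear demand Q = a − bp, E = −bp/(a − bp). |E| = 1 ⇒ bp = a − bp ⇒ p = a/(2b).
p = 466/(2·16.3) ≈ 14.29.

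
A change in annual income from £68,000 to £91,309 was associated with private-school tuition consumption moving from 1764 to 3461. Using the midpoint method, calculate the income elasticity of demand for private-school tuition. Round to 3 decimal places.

%ΔQ = (3461 − 1764)/[(1764+3461)/2] = 1697/2612.5 ≈ 0.6496.
%ΔI = (91,309 − 68,000)/[(68,000+91,309)/2] = 23309/79654.5 ≈ 0.2926.
E_I = %ΔQ/%ΔI ≈ 2.220.
E_I > 1: normal good (luxury).

2.220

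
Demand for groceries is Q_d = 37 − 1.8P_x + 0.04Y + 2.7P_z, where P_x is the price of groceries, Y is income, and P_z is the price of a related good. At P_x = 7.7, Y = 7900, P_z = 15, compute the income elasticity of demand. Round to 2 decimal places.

0.83

At the given point, Q_d = 37 − 1.8(7.7) + 0.04(7900) + 2.7(15) = 37 − 13.86 + 316 + 40.5 = 379.64.
∂Q_d/∂Y = +0.04, so E_I = 0.04·(7900/379.64) ≈ 0.83.
E_I ∈ (0,1): normal good (necessity).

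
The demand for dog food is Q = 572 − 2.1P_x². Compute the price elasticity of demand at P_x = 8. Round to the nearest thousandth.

At P_x = 8, Q = 437.6.
dQ/dP_x = −2·2.1·P_x = −33.6.
Point elasticity E = (dQ/dP_x)·(P_x/Q) = -33.6 × 8/437.6 ≈ -0.614.
|E| < 1, so demand is inelastic at this price.

-0.614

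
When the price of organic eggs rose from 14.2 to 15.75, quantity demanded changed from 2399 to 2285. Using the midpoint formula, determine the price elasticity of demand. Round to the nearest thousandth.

-0.470

%ΔQ = (2285 − 2399)/[(2399 + 2285)/2] = -114/2342 ≈ -0.0487.
%ΔP = (15.75 − 14.2)/[(14.2 + 15.75)/2] = 1.55/14.975 ≈ 0.1035.
Arc elasticity E = %ΔQ/%ΔP ≈ -0.0487/0.1035 ≈ -0.470.
|E| < 1: demand is inelastic over this range.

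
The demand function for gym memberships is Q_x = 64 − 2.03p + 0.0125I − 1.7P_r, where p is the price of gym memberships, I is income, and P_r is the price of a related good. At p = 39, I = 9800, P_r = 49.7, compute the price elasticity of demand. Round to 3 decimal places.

-3.466

Q_x = 64 − 2.03(39) + 0.0125(9800) − 1.7(49.7) = 64 − 79.17 + 122.5 − 84.49 = 22.84.
∂Q_x/∂p = −2.03, so E_p = (−2.03)·(39/22.84) ≈ -3.466.
|E_p| > 1: demand is elastic.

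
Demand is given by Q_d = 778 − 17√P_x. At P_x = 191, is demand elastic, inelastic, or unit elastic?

inelastic

At P_x = 191, Q_d = 543.0553.
dQ_d/dP_x = −17/(2√P_x) = −17/(2·13.8203).
Point elasticity E = (dQ_d/dP_x)·(P_x/Q_d) = -0.615 × 191/543.0553 ≈ -0.216.
|E| ≈ 0.216 < 1, so demand is inelastic.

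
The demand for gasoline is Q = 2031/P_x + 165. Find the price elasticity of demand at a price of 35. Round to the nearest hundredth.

At P_x = 35, Q = 223.0286.
dQ/dP_x = −2031/P_x² = −1.658.
Point elasticity E = (dQ/dP_x)·(P_x/Q) = -1.658 × 35/223.0286 ≈ -0.26.
|E| < 1, so demand is inelastic at this price.

-0.26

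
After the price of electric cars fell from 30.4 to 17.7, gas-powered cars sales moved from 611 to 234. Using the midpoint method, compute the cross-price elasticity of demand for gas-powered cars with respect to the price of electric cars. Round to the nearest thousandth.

%ΔQ_x = (234 − 611)/[(611+234)/2] = -377/422.5 ≈ -0.8923.
%ΔP_y = (17.7 − 30.4)/[(30.4+17.7)/2] ≈ -0.5281.
E_xy = -0.8923/-0.5281 ≈ 1.690.
E_xy > 0, so gas-powered cars and electric cars are substitutes.

1.690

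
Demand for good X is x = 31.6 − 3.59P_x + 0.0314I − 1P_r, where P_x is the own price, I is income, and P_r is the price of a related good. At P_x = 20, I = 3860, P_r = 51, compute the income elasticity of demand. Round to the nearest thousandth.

4.040

First evaluate x: 31.6 − 3.59(20) + 0.0314(3860) − 1(51) = 31.6 − 71.8 + 121.204 − 51 = 30.004.
∂x/∂I = +0.0314, so E_I = 0.0314·(3860/30.004) ≈ 4.040.
E_I > 1: normal good (luxury).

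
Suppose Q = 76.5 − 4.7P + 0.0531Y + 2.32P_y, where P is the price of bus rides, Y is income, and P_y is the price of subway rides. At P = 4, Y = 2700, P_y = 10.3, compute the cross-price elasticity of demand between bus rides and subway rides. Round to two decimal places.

0.11

At the given point, Q = 76.5 − 4.7(4) + 0.0531(2700) + 2.32(10.3) = 76.5 − 18.8 + 143.37 + 23.896 = 224.966.
∂Q/∂P_y = +2.32, so E_xy = 2.32·(10.3/224.966) ≈ 0.11.
E_xy > 0: the goods are substitutes.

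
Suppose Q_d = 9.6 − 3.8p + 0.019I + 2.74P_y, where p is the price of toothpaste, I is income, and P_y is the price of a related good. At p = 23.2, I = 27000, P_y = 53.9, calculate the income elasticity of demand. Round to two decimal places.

First evaluate Q_d: 9.6 − 3.8(23.2) + 0.019(27000) + 2.74(53.9) = 9.6 − 88.16 + 513 + 147.686 = 582.126.
∂Q_d/∂I = +0.019, so E_I = 0.019·(27000/582.126) ≈ 0.88.
E_I ∈ (0,1): normal good (necessity).

0.88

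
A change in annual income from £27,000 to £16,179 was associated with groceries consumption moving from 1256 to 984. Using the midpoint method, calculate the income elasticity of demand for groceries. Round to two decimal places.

0.48

%ΔQ = (984 − 1256)/[(1256+984)/2] = -272/1120 ≈ -0.2429.
%ΔY = (16,179 − 27,000)/[(27,000+16,179)/2] = -10821/21589.5 ≈ -0.5012.
E_I = %ΔQ/%ΔY ≈ 0.48.
E_I ∈ (0,1): normal good (necessity).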